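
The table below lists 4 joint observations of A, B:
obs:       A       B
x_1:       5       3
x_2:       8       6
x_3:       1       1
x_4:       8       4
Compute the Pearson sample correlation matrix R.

Step 1 — column means:
  mean(A) = (5 + 8 + 1 + 8) / 4 = 22/4 = 5.5
  mean(B) = (3 + 6 + 1 + 4) / 4 = 14/4 = 3.5

Step 2 — sample variances and covariances s[i,j] = (1/(n-1)) · Σ_k (x_{k,i} - mean_i) · (x_{k,j} - mean_j), with n-1 = 3:
  s[A,A] = ((-0.5)·(-0.5) + (2.5)·(2.5) + (-4.5)·(-4.5) + (2.5)·(2.5)) / 3 = 33/3 = 11
  s[A,B] = ((-0.5)·(-0.5) + (2.5)·(2.5) + (-4.5)·(-2.5) + (2.5)·(0.5)) / 3 = 19/3 = 6.3333
  s[B,B] = ((-0.5)·(-0.5) + (2.5)·(2.5) + (-2.5)·(-2.5) + (0.5)·(0.5)) / 3 = 13/3 = 4.3333
  Sample standard deviations s_i = √(s[i,i]):
  s(A) = √(11) = 3.3166
  s(B) = √(4.3333) = 2.0817

Step 3 — r_{ij} = s_{ij} / (s_i · s_j):
  r[A,A] = 1 (diagonal).
  r[A,B] = 6.3333 / (3.3166 · 2.0817) = 6.3333 / 6.9041 = 0.9173
  r[B,B] = 1 (diagonal).

R is symmetric with unit diagonal. Assembling:

R = [[1, 0.9173],
 [0.9173, 1]]


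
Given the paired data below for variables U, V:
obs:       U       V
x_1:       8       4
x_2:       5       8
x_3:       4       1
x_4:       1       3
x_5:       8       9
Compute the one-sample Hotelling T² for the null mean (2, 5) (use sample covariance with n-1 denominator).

Step 1 — sample mean vector:
  mean(U) = (8 + 5 + 4 + 1 + 8) / 5 = 26/5 = 5.2
  mean(V) = (4 + 8 + 1 + 3 + 9) / 5 = 25/5 = 5
  x̄ = (5.2, 5),  deviation x̄ - mu_0 = (5.2, 5) - (2, 5) = (3.2, 0).

Step 2 — sample covariance matrix, S[i,j] = (1/(n-1)) · Σ_k (x_{k,i} - mean_i) · (x_{k,j} - mean_j), divisor n-1 = 4:
  S[U,U] = ((2.8)·(2.8) + (-0.2)·(-0.2) + (-1.2)·(-1.2) + (-4.2)·(-4.2) + (2.8)·(2.8)) / 4 = 34.8/4 = 8.7
  S[U,V] = ((2.8)·(-1) + (-0.2)·(3) + (-1.2)·(-4) + (-4.2)·(-2) + (2.8)·(4)) / 4 = 21/4 = 5.25
  S[V,V] = ((-1)·(-1) + (3)·(3) + (-4)·(-4) + (-2)·(-2) + (4)·(4)) / 4 = 46/4 = 11.5
  S = [[8.7, 5.25],
 [5.25, 11.5]].

Step 3 — invert S. det(S) = 8.7·11.5 - (5.25)² = 72.4875.
  S^{-1} = (1/det) · [[d, -b], [-b, a]] = [[0.1586, -0.0724],
 [-0.0724, 0.12]].

Step 4 — quadratic form (x̄ - mu_0)^T · S^{-1} · (x̄ - mu_0):
  S^{-1} · (x̄ - mu_0) = (0.5077, -0.2318),
  (x̄ - mu_0)^T · [...] = (3.2)·(0.5077) + (0)·(-0.2318) = 1.6246.

Step 5 — scale by n: T² = 5 · 1.6246 = 8.1228.

T² ≈ 8.1228


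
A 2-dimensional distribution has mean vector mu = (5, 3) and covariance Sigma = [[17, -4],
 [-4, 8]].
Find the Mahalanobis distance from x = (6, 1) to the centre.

Step 1 — centre the observation: (x - mu) = (1, -2).

Step 2 — invert Sigma. det(Sigma) = 17·8 - (-4)² = 120.
  Sigma^{-1} = (1/det) · [[d, -b], [-b, a]] = [[0.0667, 0.0333],
 [0.0333, 0.1417]].

Step 3 — form the quadratic (x - mu)^T · Sigma^{-1} · (x - mu):
  Sigma^{-1} · (x - mu) = (0, -0.25).
  (x - mu)^T · [Sigma^{-1} · (x - mu)] = (1)·(0) + (-2)·(-0.25) = 0.5.

Step 4 — take square root: d = √(0.5) ≈ 0.7071.

d(x, mu) = √(0.5) ≈ 0.7071


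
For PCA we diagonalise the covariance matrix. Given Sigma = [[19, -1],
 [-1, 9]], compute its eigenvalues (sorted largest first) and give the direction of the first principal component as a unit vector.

Step 1 — characteristic polynomial of 2×2 Sigma:
  det(Sigma - λI) = λ² - trace · λ + det = 0.
  trace = 19 + 9 = 28, det = 19·9 - (-1)² = 170.
Step 2 — discriminant:
  Δ = trace² - 4·det = 784 - 680 = 104.
Step 3 — eigenvalues:
  λ = (trace ± √Δ)/2 = (28 ± 10.198)/2,
  λ_1 = 19.099,  λ_2 = 8.901.

Step 4 — unit eigenvector for λ_1: solve (Sigma - λ_1 I)v = 0. First row:
  (19 - 19.099)·v_x + (-1)·v_y = 0, i.e. (-0.099)·v_x + (-1)·v_y = 0,
  so v ∝ (b, λ_1 - a) = (-1, 0.099); multiply by -1 so the first entry is positive: u = (1, -0.099).
  ||u|| = √((1)² + (-0.099)²) = √(1.0098) ≈ 1.0049,
  v_1 = u/||u|| ≈ (0.9951, -0.0985) (||v_1|| = 1).

λ_1 = 19.099,  λ_2 = 8.901;  v_1 ≈ (0.9951, -0.0985)


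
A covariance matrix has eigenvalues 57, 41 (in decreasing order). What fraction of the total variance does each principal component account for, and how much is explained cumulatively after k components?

Step 1 — total variance = trace(Sigma) = Σ λ_i = 57 + 41 = 98.

Step 2 — fraction explained by component i = λ_i / Σ λ:
  PC1: 57/98 = 0.5816
  PC2: 41/98 = 0.4184

Step 3 — cumulative fraction after k components = (λ_1 + ... + λ_k) / Σ λ:
  k = 1: 57/98 = 0.5816
  k = 2: (57 + 41)/98 = 98/98 = 1

Summary (fraction, with percent):

explained: PC1 0.5816 (58.16%), PC2 0.4184 (41.84%);  cumulative: 0.5816, 1


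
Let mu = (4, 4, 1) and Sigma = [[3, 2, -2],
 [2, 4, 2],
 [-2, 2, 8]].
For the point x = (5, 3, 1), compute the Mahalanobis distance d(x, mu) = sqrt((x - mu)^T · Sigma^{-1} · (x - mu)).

Step 1 — centre the observation: (x - mu) = (1, -1, 0).

Step 2 — invert Sigma (cofactor / det for 3×3, or solve directly):
  Sigma^{-1} = [[1.4, -1, 0.6],
 [-1, 1, -0.5],
 [0.6, -0.5, 0.4]].

Step 3 — form the quadratic (x - mu)^T · Sigma^{-1} · (x - mu):
  Sigma^{-1} · (x - mu) = (2.4, -2, 1.1).
  (x - mu)^T · [Sigma^{-1} · (x - mu)] = (1)·(2.4) + (-1)·(-2) + (0)·(1.1) = 4.4.

Step 4 — take square root: d = √(4.4) ≈ 2.0976.

d(x, mu) = √(4.4) ≈ 2.0976


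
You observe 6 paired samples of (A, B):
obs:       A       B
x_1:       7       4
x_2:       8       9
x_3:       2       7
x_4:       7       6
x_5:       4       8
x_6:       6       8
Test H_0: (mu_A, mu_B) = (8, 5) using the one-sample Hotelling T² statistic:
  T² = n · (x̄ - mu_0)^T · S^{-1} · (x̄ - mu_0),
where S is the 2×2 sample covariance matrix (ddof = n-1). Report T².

Step 1 — sample mean vector:
  mean(A) = (7 + 8 + 2 + 7 + 4 + 6) / 6 = 34/6 = 5.6667
  mean(B) = (4 + 9 + 7 + 6 + 8 + 8) / 6 = 42/6 = 7
  x̄ = (5.6667, 7),  deviation x̄ - mu_0 = (5.6667, 7) - (8, 5) = (-2.3333, 2).

Step 2 — sample covariance matrix, S[i,j] = (1/(n-1)) · Σ_k (x_{k,i} - mean_i) · (x_{k,j} - mean_j), divisor n-1 = 5:
  S[A,A] = ((1.3333)·(1.3333) + (2.3333)·(2.3333) + (-3.6667)·(-3.6667) + (1.3333)·(1.3333) + (-1.6667)·(-1.6667) + (0.3333)·(0.3333)) / 5 = 25.3333/5 = 5.0667
  S[A,B] = ((1.3333)·(-3) + (2.3333)·(2) + (-3.6667)·(0) + (1.3333)·(-1) + (-1.6667)·(1) + (0.3333)·(1)) / 5 = -2/5 = -0.4
  S[B,B] = ((-3)·(-3) + (2)·(2) + (0)·(0) + (-1)·(-1) + (1)·(1) + (1)·(1)) / 5 = 16/5 = 3.2
  S = [[5.0667, -0.4],
 [-0.4, 3.2]].

Step 3 — invert S. det(S) = 5.0667·3.2 - (-0.4)² = 16.0533.
  S^{-1} = (1/det) · [[d, -b], [-b, a]] = [[0.1993, 0.0249],
 [0.0249, 0.3156]].

Step 4 — quadratic form (x̄ - mu_0)^T · S^{-1} · (x̄ - mu_0):
  S^{-1} · (x̄ - mu_0) = (-0.4153, 0.5731),
  (x̄ - mu_0)^T · [...] = (-2.3333)·(-0.4153) + (2)·(0.5731) = 2.1152.

Step 5 — scale by n: T² = 6 · 2.1152 = 12.691.

T² ≈ 12.691


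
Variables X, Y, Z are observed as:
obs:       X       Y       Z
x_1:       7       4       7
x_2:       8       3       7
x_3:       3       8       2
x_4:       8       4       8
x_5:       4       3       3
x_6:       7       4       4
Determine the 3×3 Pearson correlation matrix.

Step 1 — column means:
  mean(X) = (7 + 8 + 3 + 8 + 4 + 7) / 6 = 37/6 = 6.1667
  mean(Y) = (4 + 3 + 8 + 4 + 3 + 4) / 6 = 26/6 = 4.3333
  mean(Z) = (7 + 7 + 2 + 8 + 3 + 4) / 6 = 31/6 = 5.1667

Step 2 — sample variances and covariances s[i,j] = (1/(n-1)) · Σ_k (x_{k,i} - mean_i) · (x_{k,j} - mean_j), with n-1 = 5:
  s[X,X] = ((0.8333)·(0.8333) + (1.8333)·(1.8333) + (-3.1667)·(-3.1667) + (1.8333)·(1.8333) + (-2.1667)·(-2.1667) + (0.8333)·(0.8333)) / 5 = 22.8333/5 = 4.5667
  s[X,Y] = ((0.8333)·(-0.3333) + (1.8333)·(-1.3333) + (-3.1667)·(3.6667) + (1.8333)·(-0.3333) + (-2.1667)·(-1.3333) + (0.8333)·(-0.3333)) / 5 = -12.3333/5 = -2.4667
  s[X,Z] = ((0.8333)·(1.8333) + (1.8333)·(1.8333) + (-3.1667)·(-3.1667) + (1.8333)·(2.8333) + (-2.1667)·(-2.1667) + (0.8333)·(-1.1667)) / 5 = 23.8333/5 = 4.7667
  s[Y,Y] = ((-0.3333)·(-0.3333) + (-1.3333)·(-1.3333) + (3.6667)·(3.6667) + (-0.3333)·(-0.3333) + (-1.3333)·(-1.3333) + (-0.3333)·(-0.3333)) / 5 = 17.3333/5 = 3.4667
  s[Y,Z] = ((-0.3333)·(1.8333) + (-1.3333)·(1.8333) + (3.6667)·(-3.1667) + (-0.3333)·(2.8333) + (-1.3333)·(-2.1667) + (-0.3333)·(-1.1667)) / 5 = -12.3333/5 = -2.4667
  s[Z,Z] = ((1.8333)·(1.8333) + (1.8333)·(1.8333) + (-3.1667)·(-3.1667) + (2.8333)·(2.8333) + (-2.1667)·(-2.1667) + (-1.1667)·(-1.1667)) / 5 = 30.8333/5 = 6.1667
  Sample standard deviations s_i = √(s[i,i]):
  s(X) = √(4.5667) = 2.137
  s(Y) = √(3.4667) = 1.8619
  s(Z) = √(6.1667) = 2.4833

Step 3 — r_{ij} = s_{ij} / (s_i · s_j):
  r[X,X] = 1 (diagonal).
  r[X,Y] = -2.4667 / (2.137 · 1.8619) = -2.4667 / 3.9788 = -0.6199
  r[X,Z] = 4.7667 / (2.137 · 2.4833) = 4.7667 / 5.3067 = 0.8982
  r[Y,Y] = 1 (diagonal).
  r[Y,Z] = -2.4667 / (1.8619 · 2.4833) = -2.4667 / 4.6236 = -0.5335
  r[Z,Z] = 1 (diagonal).

R is symmetric with unit diagonal. Assembling:

R = [[1, -0.6199, 0.8982],
 [-0.6199, 1, -0.5335],
 [0.8982, -0.5335, 1]]


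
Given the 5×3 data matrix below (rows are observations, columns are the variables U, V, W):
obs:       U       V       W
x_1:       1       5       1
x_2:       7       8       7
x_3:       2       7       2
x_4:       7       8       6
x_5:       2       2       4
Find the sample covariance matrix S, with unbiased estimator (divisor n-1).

Step 1 — column means:
  mean(U) = (1 + 7 + 2 + 7 + 2) / 5 = 19/5 = 3.8
  mean(V) = (5 + 8 + 7 + 8 + 2) / 5 = 30/5 = 6
  mean(W) = (1 + 7 + 2 + 6 + 4) / 5 = 20/5 = 4

Step 2 — sample covariance S[i,j] = (1/(n-1)) · Σ_k (x_{k,i} - mean_i) · (x_{k,j} - mean_j), with n-1 = 4.
  S[U,U] = ((-2.8)·(-2.8) + (3.2)·(3.2) + (-1.8)·(-1.8) + (3.2)·(3.2) + (-1.8)·(-1.8)) / 4 = 34.8/4 = 8.7
  S[U,V] = ((-2.8)·(-1) + (3.2)·(2) + (-1.8)·(1) + (3.2)·(2) + (-1.8)·(-4)) / 4 = 21/4 = 5.25
  S[U,W] = ((-2.8)·(-3) + (3.2)·(3) + (-1.8)·(-2) + (3.2)·(2) + (-1.8)·(0)) / 4 = 28/4 = 7
  S[V,V] = ((-1)·(-1) + (2)·(2) + (1)·(1) + (2)·(2) + (-4)·(-4)) / 4 = 26/4 = 6.5
  S[V,W] = ((-1)·(-3) + (2)·(3) + (1)·(-2) + (2)·(2) + (-4)·(0)) / 4 = 11/4 = 2.75
  S[W,W] = ((-3)·(-3) + (3)·(3) + (-2)·(-2) + (2)·(2) + (0)·(0)) / 4 = 26/4 = 6.5

S is symmetric (S[j,i] = S[i,j]). Assembling:

S = [[8.7, 5.25, 7],
 [5.25, 6.5, 2.75],
 [7, 2.75, 6.5]]


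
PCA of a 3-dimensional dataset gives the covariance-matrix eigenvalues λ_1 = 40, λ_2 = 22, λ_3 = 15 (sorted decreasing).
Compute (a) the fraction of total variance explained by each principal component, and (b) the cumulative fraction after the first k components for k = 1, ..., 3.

Step 1 — total variance = trace(Sigma) = Σ λ_i = 40 + 22 + 15 = 77.

Step 2 — fraction explained by component i = λ_i / Σ λ:
  PC1: 40/77 = 0.5195
  PC2: 22/77 = 0.2857
  PC3: 15/77 = 0.1948

Step 3 — cumulative fraction after k components = (λ_1 + ... + λ_k) / Σ λ:
  k = 1: 40/77 = 0.5195
  k = 2: (40 + 22)/77 = 62/77 = 0.8052
  k = 3: (40 + 22 + 15)/77 = 77/77 = 1

Summary (fraction, with percent):

explained: PC1 0.5195 (51.95%), PC2 0.2857 (28.57%), PC3 0.1948 (19.48%);  cumulative: 0.5195, 0.8052, 1


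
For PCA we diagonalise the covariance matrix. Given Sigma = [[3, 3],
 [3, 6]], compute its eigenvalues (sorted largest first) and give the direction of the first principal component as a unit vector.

Step 1 — characteristic polynomial of 2×2 Sigma:
  det(Sigma - λI) = λ² - trace · λ + det = 0.
  trace = 3 + 6 = 9, det = 3·6 - (3)² = 9.
Step 2 — discriminant:
  Δ = trace² - 4·det = 81 - 36 = 45.
Step 3 — eigenvalues:
  λ = (trace ± √Δ)/2 = (9 ± 6.7082)/2,
  λ_1 = 7.8541,  λ_2 = 1.1459.

Step 4 — unit eigenvector for λ_1: solve (Sigma - λ_1 I)v = 0. First row:
  (3 - 7.8541)·v_x + (3)·v_y = 0, i.e. (-4.8541)·v_x + (3)·v_y = 0,
  so v ∝ (b, λ_1 - a) = (3, 4.8541) = u.
  ||u|| = √((3)² + (4.8541)²) = √(32.5623) ≈ 5.7063,
  v_1 = u/||u|| ≈ (0.5257, 0.8507) (||v_1|| = 1).

λ_1 = 7.8541,  λ_2 = 1.1459;  v_1 ≈ (0.5257, 0.8507)


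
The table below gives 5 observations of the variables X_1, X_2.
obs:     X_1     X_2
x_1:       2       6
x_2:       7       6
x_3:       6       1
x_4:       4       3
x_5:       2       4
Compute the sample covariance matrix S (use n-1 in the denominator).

Step 1 — column means:
  mean(X_1) = (2 + 7 + 6 + 4 + 2) / 5 = 21/5 = 4.2
  mean(X_2) = (6 + 6 + 1 + 3 + 4) / 5 = 20/5 = 4

Step 2 — sample covariance S[i,j] = (1/(n-1)) · Σ_k (x_{k,i} - mean_i) · (x_{k,j} - mean_j), with n-1 = 4.
  S[X_1,X_1] = ((-2.2)·(-2.2) + (2.8)·(2.8) + (1.8)·(1.8) + (-0.2)·(-0.2) + (-2.2)·(-2.2)) / 4 = 20.8/4 = 5.2
  S[X_1,X_2] = ((-2.2)·(2) + (2.8)·(2) + (1.8)·(-3) + (-0.2)·(-1) + (-2.2)·(0)) / 4 = -4/4 = -1
  S[X_2,X_2] = ((2)·(2) + (2)·(2) + (-3)·(-3) + (-1)·(-1) + (0)·(0)) / 4 = 18/4 = 4.5

S is symmetric (S[j,i] = S[i,j]). Assembling:

S = [[5.2, -1],
 [-1, 4.5]]


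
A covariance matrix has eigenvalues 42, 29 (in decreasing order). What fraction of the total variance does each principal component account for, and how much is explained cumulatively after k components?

Step 1 — total variance = trace(Sigma) = Σ λ_i = 42 + 29 = 71.

Step 2 — fraction explained by component i = λ_i / Σ λ:
  PC1: 42/71 = 0.5915
  PC2: 29/71 = 0.4085

Step 3 — cumulative fraction after k components = (λ_1 + ... + λ_k) / Σ λ:
  k = 1: 42/71 = 0.5915
  k = 2: (42 + 29)/71 = 71/71 = 1

Summary (fraction, with percent):

explained: PC1 0.5915 (59.15%), PC2 0.4085 (40.85%);  cumulative: 0.5915, 1


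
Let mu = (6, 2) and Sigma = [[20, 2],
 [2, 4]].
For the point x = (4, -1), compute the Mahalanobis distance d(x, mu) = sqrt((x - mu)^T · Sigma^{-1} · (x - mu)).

Step 1 — centre the observation: (x - mu) = (-2, -3).

Step 2 — invert Sigma. det(Sigma) = 20·4 - (2)² = 76.
  Sigma^{-1} = (1/det) · [[d, -b], [-b, a]] = [[0.0526, -0.0263],
 [-0.0263, 0.2632]].

Step 3 — form the quadratic (x - mu)^T · Sigma^{-1} · (x - mu):
  Sigma^{-1} · (x - mu) = (-0.0263, -0.7368).
  (x - mu)^T · [Sigma^{-1} · (x - mu)] = (-2)·(-0.0263) + (-3)·(-0.7368) = 2.2632.

Step 4 — take square root: d = √(2.2632) ≈ 1.5044.

d(x, mu) = √(2.2632) ≈ 1.5044


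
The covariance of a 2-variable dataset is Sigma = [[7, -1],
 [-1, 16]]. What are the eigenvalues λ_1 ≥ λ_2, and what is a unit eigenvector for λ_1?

Step 1 — characteristic polynomial of 2×2 Sigma:
  det(Sigma - λI) = λ² - trace · λ + det = 0.
  trace = 7 + 16 = 23, det = 7·16 - (-1)² = 111.
Step 2 — discriminant:
  Δ = trace² - 4·det = 529 - 444 = 85.
Step 3 — eigenvalues:
  λ = (trace ± √Δ)/2 = (23 ± 9.2195)/2,
  λ_1 = 16.1098,  λ_2 = 6.8902.

Step 4 — unit eigenvector for λ_1: solve (Sigma - λ_1 I)v = 0. First row:
  (7 - 16.1098)·v_x + (-1)·v_y = 0, i.e. (-9.1098)·v_x + (-1)·v_y = 0,
  so v ∝ (b, λ_1 - a) = (-1, 9.1098); multiply by -1 so the first entry is positive: u = (1, -9.1098).
  ||u|| = √((1)² + (-9.1098)²) = √(83.988) ≈ 9.1645,
  v_1 = u/||u|| ≈ (0.1091, -0.994) (||v_1|| = 1).

λ_1 = 16.1098,  λ_2 = 6.8902;  v_1 ≈ (0.1091, -0.994)


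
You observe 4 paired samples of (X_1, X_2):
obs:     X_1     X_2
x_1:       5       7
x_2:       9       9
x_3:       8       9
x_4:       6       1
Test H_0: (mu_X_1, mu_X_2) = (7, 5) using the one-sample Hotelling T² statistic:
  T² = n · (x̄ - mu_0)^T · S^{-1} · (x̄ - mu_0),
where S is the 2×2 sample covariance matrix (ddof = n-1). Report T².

Step 1 — sample mean vector:
  mean(X_1) = (5 + 9 + 8 + 6) / 4 = 28/4 = 7
  mean(X_2) = (7 + 9 + 9 + 1) / 4 = 26/4 = 6.5
  x̄ = (7, 6.5),  deviation x̄ - mu_0 = (7, 6.5) - (7, 5) = (0, 1.5).

Step 2 — sample covariance matrix, S[i,j] = (1/(n-1)) · Σ_k (x_{k,i} - mean_i) · (x_{k,j} - mean_j), divisor n-1 = 3:
  S[X_1,X_1] = ((-2)·(-2) + (2)·(2) + (1)·(1) + (-1)·(-1)) / 3 = 10/3 = 3.3333
  S[X_1,X_2] = ((-2)·(0.5) + (2)·(2.5) + (1)·(2.5) + (-1)·(-5.5)) / 3 = 12/3 = 4
  S[X_2,X_2] = ((0.5)·(0.5) + (2.5)·(2.5) + (2.5)·(2.5) + (-5.5)·(-5.5)) / 3 = 43/3 = 14.3333
  S = [[3.3333, 4],
 [4, 14.3333]].

Step 3 — invert S. det(S) = 3.3333·14.3333 - (4)² = 31.7778.
  S^{-1} = (1/det) · [[d, -b], [-b, a]] = [[0.451, -0.1259],
 [-0.1259, 0.1049]].

Step 4 — quadratic form (x̄ - mu_0)^T · S^{-1} · (x̄ - mu_0):
  S^{-1} · (x̄ - mu_0) = (-0.1888, 0.1573),
  (x̄ - mu_0)^T · [...] = (0)·(-0.1888) + (1.5)·(0.1573) = 0.236.

Step 5 — scale by n: T² = 4 · 0.236 = 0.9441.

T² ≈ 0.9441


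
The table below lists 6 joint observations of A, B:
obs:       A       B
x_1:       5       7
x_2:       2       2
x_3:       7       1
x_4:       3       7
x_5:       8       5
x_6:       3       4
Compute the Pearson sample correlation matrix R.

Step 1 — column means:
  mean(A) = (5 + 2 + 7 + 3 + 8 + 3) / 6 = 28/6 = 4.6667
  mean(B) = (7 + 2 + 1 + 7 + 5 + 4) / 6 = 26/6 = 4.3333

Step 2 — sample variances and covariances s[i,j] = (1/(n-1)) · Σ_k (x_{k,i} - mean_i) · (x_{k,j} - mean_j), with n-1 = 5:
  s[A,A] = ((0.3333)·(0.3333) + (-2.6667)·(-2.6667) + (2.3333)·(2.3333) + (-1.6667)·(-1.6667) + (3.3333)·(3.3333) + (-1.6667)·(-1.6667)) / 5 = 29.3333/5 = 5.8667
  s[A,B] = ((0.3333)·(2.6667) + (-2.6667)·(-2.3333) + (2.3333)·(-3.3333) + (-1.6667)·(2.6667) + (3.3333)·(0.6667) + (-1.6667)·(-0.3333)) / 5 = -2.3333/5 = -0.4667
  s[B,B] = ((2.6667)·(2.6667) + (-2.3333)·(-2.3333) + (-3.3333)·(-3.3333) + (2.6667)·(2.6667) + (0.6667)·(0.6667) + (-0.3333)·(-0.3333)) / 5 = 31.3333/5 = 6.2667
  Sample standard deviations s_i = √(s[i,i]):
  s(A) = √(5.8667) = 2.4221
  s(B) = √(6.2667) = 2.5033

Step 3 — r_{ij} = s_{ij} / (s_i · s_j):
  r[A,A] = 1 (diagonal).
  r[A,B] = -0.4667 / (2.4221 · 2.5033) = -0.4667 / 6.0634 = -0.077
  r[B,B] = 1 (diagonal).

R is symmetric with unit diagonal. Assembling:

R = [[1, -0.077],
 [-0.077, 1]]


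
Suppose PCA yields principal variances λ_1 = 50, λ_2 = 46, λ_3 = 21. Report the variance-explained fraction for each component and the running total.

Step 1 — total variance = trace(Sigma) = Σ λ_i = 50 + 46 + 21 = 117.

Step 2 — fraction explained by component i = λ_i / Σ λ:
  PC1: 50/117 = 0.4274
  PC2: 46/117 = 0.3932
  PC3: 21/117 = 0.1795

Step 3 — cumulative fraction after k components = (λ_1 + ... + λ_k) / Σ λ:
  k = 1: 50/117 = 0.4274
  k = 2: (50 + 46)/117 = 96/117 = 0.8205
  k = 3: (50 + 46 + 21)/117 = 117/117 = 1

Summary (fraction, with percent):

explained: PC1 0.4274 (42.74%), PC2 0.3932 (39.32%), PC3 0.1795 (17.95%);  cumulative: 0.4274, 0.8205, 1


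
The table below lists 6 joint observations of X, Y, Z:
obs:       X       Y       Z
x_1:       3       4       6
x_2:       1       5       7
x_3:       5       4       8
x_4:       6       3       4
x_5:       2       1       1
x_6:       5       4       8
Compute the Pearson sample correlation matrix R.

Step 1 — column means:
  mean(X) = (3 + 1 + 5 + 6 + 2 + 5) / 6 = 22/6 = 3.6667
  mean(Y) = (4 + 5 + 4 + 3 + 1 + 4) / 6 = 21/6 = 3.5
  mean(Z) = (6 + 7 + 8 + 4 + 1 + 8) / 6 = 34/6 = 5.6667

Step 2 — sample variances and covariances s[i,j] = (1/(n-1)) · Σ_k (x_{k,i} - mean_i) · (x_{k,j} - mean_j), with n-1 = 5:
  s[X,X] = ((-0.6667)·(-0.6667) + (-2.6667)·(-2.6667) + (1.3333)·(1.3333) + (2.3333)·(2.3333) + (-1.6667)·(-1.6667) + (1.3333)·(1.3333)) / 5 = 19.3333/5 = 3.8667
  s[X,Y] = ((-0.6667)·(0.5) + (-2.6667)·(1.5) + (1.3333)·(0.5) + (2.3333)·(-0.5) + (-1.6667)·(-2.5) + (1.3333)·(0.5)) / 5 = 0/5 = 0
  s[X,Z] = ((-0.6667)·(0.3333) + (-2.6667)·(1.3333) + (1.3333)·(2.3333) + (2.3333)·(-1.6667) + (-1.6667)·(-4.6667) + (1.3333)·(2.3333)) / 5 = 6.3333/5 = 1.2667
  s[Y,Y] = ((0.5)·(0.5) + (1.5)·(1.5) + (0.5)·(0.5) + (-0.5)·(-0.5) + (-2.5)·(-2.5) + (0.5)·(0.5)) / 5 = 9.5/5 = 1.9
  s[Y,Z] = ((0.5)·(0.3333) + (1.5)·(1.3333) + (0.5)·(2.3333) + (-0.5)·(-1.6667) + (-2.5)·(-4.6667) + (0.5)·(2.3333)) / 5 = 17/5 = 3.4
  s[Z,Z] = ((0.3333)·(0.3333) + (1.3333)·(1.3333) + (2.3333)·(2.3333) + (-1.6667)·(-1.6667) + (-4.6667)·(-4.6667) + (2.3333)·(2.3333)) / 5 = 37.3333/5 = 7.4667
  Sample standard deviations s_i = √(s[i,i]):
  s(X) = √(3.8667) = 1.9664
  s(Y) = √(1.9) = 1.3784
  s(Z) = √(7.4667) = 2.7325

Step 3 — r_{ij} = s_{ij} / (s_i · s_j):
  r[X,X] = 1 (diagonal).
  r[X,Y] = 0 / (1.9664 · 1.3784) = 0 / 2.7105 = 0
  r[X,Z] = 1.2667 / (1.9664 · 2.7325) = 1.2667 / 5.3732 = 0.2357
  r[Y,Y] = 1 (diagonal).
  r[Y,Z] = 3.4 / (1.3784 · 2.7325) = 3.4 / 3.7665 = 0.9027
  r[Z,Z] = 1 (diagonal).

R is symmetric with unit diagonal. Assembling:

R = [[1, 0, 0.2357],
 [0, 1, 0.9027],
 [0.2357, 0.9027, 1]]


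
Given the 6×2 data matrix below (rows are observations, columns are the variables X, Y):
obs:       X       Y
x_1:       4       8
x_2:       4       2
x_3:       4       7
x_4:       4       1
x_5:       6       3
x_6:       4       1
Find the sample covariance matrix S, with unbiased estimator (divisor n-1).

Step 1 — column means:
  mean(X) = (4 + 4 + 4 + 4 + 6 + 4) / 6 = 26/6 = 4.3333
  mean(Y) = (8 + 2 + 7 + 1 + 3 + 1) / 6 = 22/6 = 3.6667

Step 2 — sample covariance S[i,j] = (1/(n-1)) · Σ_k (x_{k,i} - mean_i) · (x_{k,j} - mean_j), with n-1 = 5.
  S[X,X] = ((-0.3333)·(-0.3333) + (-0.3333)·(-0.3333) + (-0.3333)·(-0.3333) + (-0.3333)·(-0.3333) + (1.6667)·(1.6667) + (-0.3333)·(-0.3333)) / 5 = 3.3333/5 = 0.6667
  S[X,Y] = ((-0.3333)·(4.3333) + (-0.3333)·(-1.6667) + (-0.3333)·(3.3333) + (-0.3333)·(-2.6667) + (1.6667)·(-0.6667) + (-0.3333)·(-2.6667)) / 5 = -1.3333/5 = -0.2667
  S[Y,Y] = ((4.3333)·(4.3333) + (-1.6667)·(-1.6667) + (3.3333)·(3.3333) + (-2.6667)·(-2.6667) + (-0.6667)·(-0.6667) + (-2.6667)·(-2.6667)) / 5 = 47.3333/5 = 9.4667

S is symmetric (S[j,i] = S[i,j]). Assembling:

S = [[0.6667, -0.2667],
 [-0.2667, 9.4667]]


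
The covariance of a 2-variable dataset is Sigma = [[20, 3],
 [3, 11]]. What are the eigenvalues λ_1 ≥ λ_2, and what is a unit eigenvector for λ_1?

Step 1 — characteristic polynomial of 2×2 Sigma:
  det(Sigma - λI) = λ² - trace · λ + det = 0.
  trace = 20 + 11 = 31, det = 20·11 - (3)² = 211.
Step 2 — discriminant:
  Δ = trace² - 4·det = 961 - 844 = 117.
Step 3 — eigenvalues:
  λ = (trace ± √Δ)/2 = (31 ± 10.8167)/2,
  λ_1 = 20.9083,  λ_2 = 10.0917.

Step 4 — unit eigenvector for λ_1: solve (Sigma - λ_1 I)v = 0. First row:
  (20 - 20.9083)·v_x + (3)·v_y = 0, i.e. (-0.9083)·v_x + (3)·v_y = 0,
  so v ∝ (b, λ_1 - a) = (3, 0.9083) = u.
  ||u|| = √((3)² + (0.9083)²) = √(9.8251) ≈ 3.1345,
  v_1 = u/||u|| ≈ (0.9571, 0.2898) (||v_1|| = 1).

λ_1 = 20.9083,  λ_2 = 10.0917;  v_1 ≈ (0.9571, 0.2898)


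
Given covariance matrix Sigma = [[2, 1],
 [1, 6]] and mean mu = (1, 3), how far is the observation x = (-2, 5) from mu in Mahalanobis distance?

Step 1 — centre the observation: (x - mu) = (-3, 2).

Step 2 — invert Sigma. det(Sigma) = 2·6 - (1)² = 11.
  Sigma^{-1} = (1/det) · [[d, -b], [-b, a]] = [[0.5455, -0.0909],
 [-0.0909, 0.1818]].

Step 3 — form the quadratic (x - mu)^T · Sigma^{-1} · (x - mu):
  Sigma^{-1} · (x - mu) = (-1.8182, 0.6364).
  (x - mu)^T · [Sigma^{-1} · (x - mu)] = (-3)·(-1.8182) + (2)·(0.6364) = 6.7273.

Step 4 — take square root: d = √(6.7273) ≈ 2.5937.

d(x, mu) = √(6.7273) ≈ 2.5937


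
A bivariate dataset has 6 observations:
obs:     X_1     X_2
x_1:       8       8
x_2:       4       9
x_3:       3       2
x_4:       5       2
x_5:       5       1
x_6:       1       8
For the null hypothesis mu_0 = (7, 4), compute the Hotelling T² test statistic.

Step 1 — sample mean vector:
  mean(X_1) = (8 + 4 + 3 + 5 + 5 + 1) / 6 = 26/6 = 4.3333
  mean(X_2) = (8 + 9 + 2 + 2 + 1 + 8) / 6 = 30/6 = 5
  x̄ = (4.3333, 5),  deviation x̄ - mu_0 = (4.3333, 5) - (7, 4) = (-2.6667, 1).

Step 2 — sample covariance matrix, S[i,j] = (1/(n-1)) · Σ_k (x_{k,i} - mean_i) · (x_{k,j} - mean_j), divisor n-1 = 5:
  S[X_1,X_1] = ((3.6667)·(3.6667) + (-0.3333)·(-0.3333) + (-1.3333)·(-1.3333) + (0.6667)·(0.6667) + (0.6667)·(0.6667) + (-3.3333)·(-3.3333)) / 5 = 27.3333/5 = 5.4667
  S[X_1,X_2] = ((3.6667)·(3) + (-0.3333)·(4) + (-1.3333)·(-3) + (0.6667)·(-3) + (0.6667)·(-4) + (-3.3333)·(3)) / 5 = -1/5 = -0.2
  S[X_2,X_2] = ((3)·(3) + (4)·(4) + (-3)·(-3) + (-3)·(-3) + (-4)·(-4) + (3)·(3)) / 5 = 68/5 = 13.6
  S = [[5.4667, -0.2],
 [-0.2, 13.6]].

Step 3 — invert S. det(S) = 5.4667·13.6 - (-0.2)² = 74.3067.
  S^{-1} = (1/det) · [[d, -b], [-b, a]] = [[0.183, 0.0027],
 [0.0027, 0.0736]].

Step 4 — quadratic form (x̄ - mu_0)^T · S^{-1} · (x̄ - mu_0):
  S^{-1} · (x̄ - mu_0) = (-0.4854, 0.0664),
  (x̄ - mu_0)^T · [...] = (-2.6667)·(-0.4854) + (1)·(0.0664) = 1.3607.

Step 5 — scale by n: T² = 6 · 1.3607 = 8.1644.

T² ≈ 8.1644


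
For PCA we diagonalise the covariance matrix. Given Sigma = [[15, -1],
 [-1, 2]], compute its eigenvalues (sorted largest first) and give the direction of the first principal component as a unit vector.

Step 1 — characteristic polynomial of 2×2 Sigma:
  det(Sigma - λI) = λ² - trace · λ + det = 0.
  trace = 15 + 2 = 17, det = 15·2 - (-1)² = 29.
Step 2 — discriminant:
  Δ = trace² - 4·det = 289 - 116 = 173.
Step 3 — eigenvalues:
  λ = (trace ± √Δ)/2 = (17 ± 13.1529)/2,
  λ_1 = 15.0765,  λ_2 = 1.9235.

Step 4 — unit eigenvector for λ_1: solve (Sigma - λ_1 I)v = 0. First row:
  (15 - 15.0765)·v_x + (-1)·v_y = 0, i.e. (-0.0765)·v_x + (-1)·v_y = 0,
  so v ∝ (b, λ_1 - a) = (-1, 0.0765); multiply by -1 so the first entry is positive: u = (1, -0.0765).
  ||u|| = √((1)² + (-0.0765)²) = √(1.0058) ≈ 1.0029,
  v_1 = u/||u|| ≈ (0.9971, -0.0763) (||v_1|| = 1).

λ_1 = 15.0765,  λ_2 = 1.9235;  v_1 ≈ (0.9971, -0.0763)


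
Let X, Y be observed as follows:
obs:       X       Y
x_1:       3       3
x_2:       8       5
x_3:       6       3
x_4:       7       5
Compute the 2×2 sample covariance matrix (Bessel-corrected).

Step 1 — column means:
  mean(X) = (3 + 8 + 6 + 7) / 4 = 24/4 = 6
  mean(Y) = (3 + 5 + 3 + 5) / 4 = 16/4 = 4

Step 2 — sample covariance S[i,j] = (1/(n-1)) · Σ_k (x_{k,i} - mean_i) · (x_{k,j} - mean_j), with n-1 = 3.
  S[X,X] = ((-3)·(-3) + (2)·(2) + (0)·(0) + (1)·(1)) / 3 = 14/3 = 4.6667
  S[X,Y] = ((-3)·(-1) + (2)·(1) + (0)·(-1) + (1)·(1)) / 3 = 6/3 = 2
  S[Y,Y] = ((-1)·(-1) + (1)·(1) + (-1)·(-1) + (1)·(1)) / 3 = 4/3 = 1.3333

S is symmetric (S[j,i] = S[i,j]). Assembling:

S = [[4.6667, 2],
 [2, 1.3333]]


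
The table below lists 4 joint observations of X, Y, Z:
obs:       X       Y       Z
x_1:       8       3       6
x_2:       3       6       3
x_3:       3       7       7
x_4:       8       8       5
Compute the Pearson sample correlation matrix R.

Step 1 — column means:
  mean(X) = (8 + 3 + 3 + 8) / 4 = 22/4 = 5.5
  mean(Y) = (3 + 6 + 7 + 8) / 4 = 24/4 = 6
  mean(Z) = (6 + 3 + 7 + 5) / 4 = 21/4 = 5.25

Step 2 — sample variances and covariances s[i,j] = (1/(n-1)) · Σ_k (x_{k,i} - mean_i) · (x_{k,j} - mean_j), with n-1 = 3:
  s[X,X] = ((2.5)·(2.5) + (-2.5)·(-2.5) + (-2.5)·(-2.5) + (2.5)·(2.5)) / 3 = 25/3 = 8.3333
  s[X,Y] = ((2.5)·(-3) + (-2.5)·(0) + (-2.5)·(1) + (2.5)·(2)) / 3 = -5/3 = -1.6667
  s[X,Z] = ((2.5)·(0.75) + (-2.5)·(-2.25) + (-2.5)·(1.75) + (2.5)·(-0.25)) / 3 = 2.5/3 = 0.8333
  s[Y,Y] = ((-3)·(-3) + (0)·(0) + (1)·(1) + (2)·(2)) / 3 = 14/3 = 4.6667
  s[Y,Z] = ((-3)·(0.75) + (0)·(-2.25) + (1)·(1.75) + (2)·(-0.25)) / 3 = -1/3 = -0.3333
  s[Z,Z] = ((0.75)·(0.75) + (-2.25)·(-2.25) + (1.75)·(1.75) + (-0.25)·(-0.25)) / 3 = 8.75/3 = 2.9167
  Sample standard deviations s_i = √(s[i,i]):
  s(X) = √(8.3333) = 2.8868
  s(Y) = √(4.6667) = 2.1602
  s(Z) = √(2.9167) = 1.7078

Step 3 — r_{ij} = s_{ij} / (s_i · s_j):
  r[X,X] = 1 (diagonal).
  r[X,Y] = -1.6667 / (2.8868 · 2.1602) = -1.6667 / 6.2361 = -0.2673
  r[X,Z] = 0.8333 / (2.8868 · 1.7078) = 0.8333 / 4.9301 = 0.169
  r[Y,Y] = 1 (diagonal).
  r[Y,Z] = -0.3333 / (2.1602 · 1.7078) = -0.3333 / 3.6893 = -0.0904
  r[Z,Z] = 1 (diagonal).

R is symmetric with unit diagonal. Assembling:

R = [[1, -0.2673, 0.169],
 [-0.2673, 1, -0.0904],
 [0.169, -0.0904, 1]]


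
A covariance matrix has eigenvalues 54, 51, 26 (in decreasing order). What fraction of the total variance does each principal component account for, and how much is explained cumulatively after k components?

Step 1 — total variance = trace(Sigma) = Σ λ_i = 54 + 51 + 26 = 131.

Step 2 — fraction explained by component i = λ_i / Σ λ:
  PC1: 54/131 = 0.4122
  PC2: 51/131 = 0.3893
  PC3: 26/131 = 0.1985

Step 3 — cumulative fraction after k components = (λ_1 + ... + λ_k) / Σ λ:
  k = 1: 54/131 = 0.4122
  k = 2: (54 + 51)/131 = 105/131 = 0.8015
  k = 3: (54 + 51 + 26)/131 = 131/131 = 1

Summary (fraction, with percent):

explained: PC1 0.4122 (41.22%), PC2 0.3893 (38.93%), PC3 0.1985 (19.85%);  cumulative: 0.4122, 0.8015, 1


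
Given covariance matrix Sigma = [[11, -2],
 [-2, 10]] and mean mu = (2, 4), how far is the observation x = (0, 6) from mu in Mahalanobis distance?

Step 1 — centre the observation: (x - mu) = (-2, 2).

Step 2 — invert Sigma. det(Sigma) = 11·10 - (-2)² = 106.
  Sigma^{-1} = (1/det) · [[d, -b], [-b, a]] = [[0.0943, 0.0189],
 [0.0189, 0.1038]].

Step 3 — form the quadratic (x - mu)^T · Sigma^{-1} · (x - mu):
  Sigma^{-1} · (x - mu) = (-0.1509, 0.1698).
  (x - mu)^T · [Sigma^{-1} · (x - mu)] = (-2)·(-0.1509) + (2)·(0.1698) = 0.6415.

Step 4 — take square root: d = √(0.6415) ≈ 0.8009.

d(x, mu) = √(0.6415) ≈ 0.8009


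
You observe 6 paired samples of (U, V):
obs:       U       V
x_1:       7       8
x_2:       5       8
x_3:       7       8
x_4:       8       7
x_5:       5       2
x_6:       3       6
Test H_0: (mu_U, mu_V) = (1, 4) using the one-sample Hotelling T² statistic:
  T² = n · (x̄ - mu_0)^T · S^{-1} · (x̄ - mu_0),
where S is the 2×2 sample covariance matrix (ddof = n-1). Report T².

Step 1 — sample mean vector:
  mean(U) = (7 + 5 + 7 + 8 + 5 + 3) / 6 = 35/6 = 5.8333
  mean(V) = (8 + 8 + 8 + 7 + 2 + 6) / 6 = 39/6 = 6.5
  x̄ = (5.8333, 6.5),  deviation x̄ - mu_0 = (5.8333, 6.5) - (1, 4) = (4.8333, 2.5).

Step 2 — sample covariance matrix, S[i,j] = (1/(n-1)) · Σ_k (x_{k,i} - mean_i) · (x_{k,j} - mean_j), divisor n-1 = 5:
  S[U,U] = ((1.1667)·(1.1667) + (-0.8333)·(-0.8333) + (1.1667)·(1.1667) + (2.1667)·(2.1667) + (-0.8333)·(-0.8333) + (-2.8333)·(-2.8333)) / 5 = 16.8333/5 = 3.3667
  S[U,V] = ((1.1667)·(1.5) + (-0.8333)·(1.5) + (1.1667)·(1.5) + (2.1667)·(0.5) + (-0.8333)·(-4.5) + (-2.8333)·(-0.5)) / 5 = 8.5/5 = 1.7
  S[V,V] = ((1.5)·(1.5) + (1.5)·(1.5) + (1.5)·(1.5) + (0.5)·(0.5) + (-4.5)·(-4.5) + (-0.5)·(-0.5)) / 5 = 27.5/5 = 5.5
  S = [[3.3667, 1.7],
 [1.7, 5.5]].

Step 3 — invert S. det(S) = 3.3667·5.5 - (1.7)² = 15.6267.
  S^{-1} = (1/det) · [[d, -b], [-b, a]] = [[0.352, -0.1088],
 [-0.1088, 0.2154]].

Step 4 — quadratic form (x̄ - mu_0)^T · S^{-1} · (x̄ - mu_0):
  S^{-1} · (x̄ - mu_0) = (1.4292, 0.0128),
  (x̄ - mu_0)^T · [...] = (4.8333)·(1.4292) + (2.5)·(0.0128) = 6.9397.

Step 5 — scale by n: T² = 6 · 6.9397 = 41.6382.

T² ≈ 41.6382


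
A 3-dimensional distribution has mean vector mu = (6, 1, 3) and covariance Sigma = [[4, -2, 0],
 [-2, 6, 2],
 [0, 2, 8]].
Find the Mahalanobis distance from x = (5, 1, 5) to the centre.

Step 1 — centre the observation: (x - mu) = (-1, 0, 2).

Step 2 — invert Sigma (cofactor / det for 3×3, or solve directly):
  Sigma^{-1} = [[0.3056, 0.1111, -0.0278],
 [0.1111, 0.2222, -0.0556],
 [-0.0278, -0.0556, 0.1389]].

Step 3 — form the quadratic (x - mu)^T · Sigma^{-1} · (x - mu):
  Sigma^{-1} · (x - mu) = (-0.3611, -0.2222, 0.3056).
  (x - mu)^T · [Sigma^{-1} · (x - mu)] = (-1)·(-0.3611) + (0)·(-0.2222) + (2)·(0.3056) = 0.9722.

Step 4 — take square root: d = √(0.9722) ≈ 0.986.

d(x, mu) = √(0.9722) ≈ 0.986


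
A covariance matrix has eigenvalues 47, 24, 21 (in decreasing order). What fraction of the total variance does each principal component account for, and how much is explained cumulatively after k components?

Step 1 — total variance = trace(Sigma) = Σ λ_i = 47 + 24 + 21 = 92.

Step 2 — fraction explained by component i = λ_i / Σ λ:
  PC1: 47/92 = 0.5109
  PC2: 24/92 = 0.2609
  PC3: 21/92 = 0.2283

Step 3 — cumulative fraction after k components = (λ_1 + ... + λ_k) / Σ λ:
  k = 1: 47/92 = 0.5109
  k = 2: (47 + 24)/92 = 71/92 = 0.7717
  k = 3: (47 + 24 + 21)/92 = 92/92 = 1

Summary (fraction, with percent):

explained: PC1 0.5109 (51.09%), PC2 0.2609 (26.09%), PC3 0.2283 (22.83%);  cumulative: 0.5109, 0.7717, 1


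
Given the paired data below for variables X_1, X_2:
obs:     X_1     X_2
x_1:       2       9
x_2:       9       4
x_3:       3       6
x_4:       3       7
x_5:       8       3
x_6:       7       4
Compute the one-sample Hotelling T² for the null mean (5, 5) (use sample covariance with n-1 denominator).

Step 1 — sample mean vector:
  mean(X_1) = (2 + 9 + 3 + 3 + 8 + 7) / 6 = 32/6 = 5.3333
  mean(X_2) = (9 + 4 + 6 + 7 + 3 + 4) / 6 = 33/6 = 5.5
  x̄ = (5.3333, 5.5),  deviation x̄ - mu_0 = (5.3333, 5.5) - (5, 5) = (0.3333, 0.5).

Step 2 — sample covariance matrix, S[i,j] = (1/(n-1)) · Σ_k (x_{k,i} - mean_i) · (x_{k,j} - mean_j), divisor n-1 = 5:
  S[X_1,X_1] = ((-3.3333)·(-3.3333) + (3.6667)·(3.6667) + (-2.3333)·(-2.3333) + (-2.3333)·(-2.3333) + (2.6667)·(2.6667) + (1.6667)·(1.6667)) / 5 = 45.3333/5 = 9.0667
  S[X_1,X_2] = ((-3.3333)·(3.5) + (3.6667)·(-1.5) + (-2.3333)·(0.5) + (-2.3333)·(1.5) + (2.6667)·(-2.5) + (1.6667)·(-1.5)) / 5 = -31/5 = -6.2
  S[X_2,X_2] = ((3.5)·(3.5) + (-1.5)·(-1.5) + (0.5)·(0.5) + (1.5)·(1.5) + (-2.5)·(-2.5) + (-1.5)·(-1.5)) / 5 = 25.5/5 = 5.1
  S = [[9.0667, -6.2],
 [-6.2, 5.1]].

Step 3 — invert S. det(S) = 9.0667·5.1 - (-6.2)² = 7.8.
  S^{-1} = (1/det) · [[d, -b], [-b, a]] = [[0.6538, 0.7949],
 [0.7949, 1.1624]].

Step 4 — quadratic form (x̄ - mu_0)^T · S^{-1} · (x̄ - mu_0):
  S^{-1} · (x̄ - mu_0) = (0.6154, 0.8462),
  (x̄ - mu_0)^T · [...] = (0.3333)·(0.6154) + (0.5)·(0.8462) = 0.6282.

Step 5 — scale by n: T² = 6 · 0.6282 = 3.7692.

T² ≈ 3.7692


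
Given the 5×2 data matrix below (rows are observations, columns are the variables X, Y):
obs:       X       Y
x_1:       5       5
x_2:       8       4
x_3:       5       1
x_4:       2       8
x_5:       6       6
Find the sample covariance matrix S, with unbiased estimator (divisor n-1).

Step 1 — column means:
  mean(X) = (5 + 8 + 5 + 2 + 6) / 5 = 26/5 = 5.2
  mean(Y) = (5 + 4 + 1 + 8 + 6) / 5 = 24/5 = 4.8

Step 2 — sample covariance S[i,j] = (1/(n-1)) · Σ_k (x_{k,i} - mean_i) · (x_{k,j} - mean_j), with n-1 = 4.
  S[X,X] = ((-0.2)·(-0.2) + (2.8)·(2.8) + (-0.2)·(-0.2) + (-3.2)·(-3.2) + (0.8)·(0.8)) / 4 = 18.8/4 = 4.7
  S[X,Y] = ((-0.2)·(0.2) + (2.8)·(-0.8) + (-0.2)·(-3.8) + (-3.2)·(3.2) + (0.8)·(1.2)) / 4 = -10.8/4 = -2.7
  S[Y,Y] = ((0.2)·(0.2) + (-0.8)·(-0.8) + (-3.8)·(-3.8) + (3.2)·(3.2) + (1.2)·(1.2)) / 4 = 26.8/4 = 6.7

S is symmetric (S[j,i] = S[i,j]). Assembling:

S = [[4.7, -2.7],
 [-2.7, 6.7]]


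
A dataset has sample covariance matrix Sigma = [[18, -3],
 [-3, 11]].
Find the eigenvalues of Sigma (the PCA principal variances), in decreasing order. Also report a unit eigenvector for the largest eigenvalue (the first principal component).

Step 1 — characteristic polynomial of 2×2 Sigma:
  det(Sigma - λI) = λ² - trace · λ + det = 0.
  trace = 18 + 11 = 29, det = 18·11 - (-3)² = 189.
Step 2 — discriminant:
  Δ = trace² - 4·det = 841 - 756 = 85.
Step 3 — eigenvalues:
  λ = (trace ± √Δ)/2 = (29 ± 9.2195)/2,
  λ_1 = 19.1098,  λ_2 = 9.8902.

Step 4 — unit eigenvector for λ_1: solve (Sigma - λ_1 I)v = 0. First row:
  (18 - 19.1098)·v_x + (-3)·v_y = 0, i.e. (-1.1098)·v_x + (-3)·v_y = 0,
  so v ∝ (b, λ_1 - a) = (-3, 1.1098); multiply by -1 so the first entry is positive: u = (3, -1.1098).
  ||u|| = √((3)² + (-1.1098)²) = √(10.2316) ≈ 3.1987,
  v_1 = u/||u|| ≈ (0.9379, -0.3469) (||v_1|| = 1).

λ_1 = 19.1098,  λ_2 = 9.8902;  v_1 ≈ (0.9379, -0.3469)


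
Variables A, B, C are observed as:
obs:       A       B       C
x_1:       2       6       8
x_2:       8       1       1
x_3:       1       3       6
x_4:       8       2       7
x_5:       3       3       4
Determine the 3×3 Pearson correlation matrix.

Step 1 — column means:
  mean(A) = (2 + 8 + 1 + 8 + 3) / 5 = 22/5 = 4.4
  mean(B) = (6 + 1 + 3 + 2 + 3) / 5 = 15/5 = 3
  mean(C) = (8 + 1 + 6 + 7 + 4) / 5 = 26/5 = 5.2

Step 2 — sample variances and covariances s[i,j] = (1/(n-1)) · Σ_k (x_{k,i} - mean_i) · (x_{k,j} - mean_j), with n-1 = 4:
  s[A,A] = ((-2.4)·(-2.4) + (3.6)·(3.6) + (-3.4)·(-3.4) + (3.6)·(3.6) + (-1.4)·(-1.4)) / 4 = 45.2/4 = 11.3
  s[A,B] = ((-2.4)·(3) + (3.6)·(-2) + (-3.4)·(0) + (3.6)·(-1) + (-1.4)·(0)) / 4 = -18/4 = -4.5
  s[A,C] = ((-2.4)·(2.8) + (3.6)·(-4.2) + (-3.4)·(0.8) + (3.6)·(1.8) + (-1.4)·(-1.2)) / 4 = -16.4/4 = -4.1
  s[B,B] = ((3)·(3) + (-2)·(-2) + (0)·(0) + (-1)·(-1) + (0)·(0)) / 4 = 14/4 = 3.5
  s[B,C] = ((3)·(2.8) + (-2)·(-4.2) + (0)·(0.8) + (-1)·(1.8) + (0)·(-1.2)) / 4 = 15/4 = 3.75
  s[C,C] = ((2.8)·(2.8) + (-4.2)·(-4.2) + (0.8)·(0.8) + (1.8)·(1.8) + (-1.2)·(-1.2)) / 4 = 30.8/4 = 7.7
  Sample standard deviations s_i = √(s[i,i]):
  s(A) = √(11.3) = 3.3615
  s(B) = √(3.5) = 1.8708
  s(C) = √(7.7) = 2.7749

Step 3 — r_{ij} = s_{ij} / (s_i · s_j):
  r[A,A] = 1 (diagonal).
  r[A,B] = -4.5 / (3.3615 · 1.8708) = -4.5 / 6.2889 = -0.7155
  r[A,C] = -4.1 / (3.3615 · 2.7749) = -4.1 / 9.3279 = -0.4395
  r[B,B] = 1 (diagonal).
  r[B,C] = 3.75 / (1.8708 · 2.7749) = 3.75 / 5.1913 = 0.7224
  r[C,C] = 1 (diagonal).

R is symmetric with unit diagonal. Assembling:

R = [[1, -0.7155, -0.4395],
 [-0.7155, 1, 0.7224],
 [-0.4395, 0.7224, 1]]


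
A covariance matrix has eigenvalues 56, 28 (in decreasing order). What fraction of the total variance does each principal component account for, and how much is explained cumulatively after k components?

Step 1 — total variance = trace(Sigma) = Σ λ_i = 56 + 28 = 84.

Step 2 — fraction explained by component i = λ_i / Σ λ:
  PC1: 56/84 = 0.6667
  PC2: 28/84 = 0.3333

Step 3 — cumulative fraction after k components = (λ_1 + ... + λ_k) / Σ λ:
  k = 1: 56/84 = 0.6667
  k = 2: (56 + 28)/84 = 84/84 = 1

Summary (fraction, with percent):

explained: PC1 0.6667 (66.67%), PC2 0.3333 (33.33%);  cumulative: 0.6667, 1


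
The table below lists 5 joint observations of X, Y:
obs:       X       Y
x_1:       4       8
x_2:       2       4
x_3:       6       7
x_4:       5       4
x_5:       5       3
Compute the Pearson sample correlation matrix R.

Step 1 — column means:
  mean(X) = (4 + 2 + 6 + 5 + 5) / 5 = 22/5 = 4.4
  mean(Y) = (8 + 4 + 7 + 4 + 3) / 5 = 26/5 = 5.2

Step 2 — sample variances and covariances s[i,j] = (1/(n-1)) · Σ_k (x_{k,i} - mean_i) · (x_{k,j} - mean_j), with n-1 = 4:
  s[X,X] = ((-0.4)·(-0.4) + (-2.4)·(-2.4) + (1.6)·(1.6) + (0.6)·(0.6) + (0.6)·(0.6)) / 4 = 9.2/4 = 2.3
  s[X,Y] = ((-0.4)·(2.8) + (-2.4)·(-1.2) + (1.6)·(1.8) + (0.6)·(-1.2) + (0.6)·(-2.2)) / 4 = 2.6/4 = 0.65
  s[Y,Y] = ((2.8)·(2.8) + (-1.2)·(-1.2) + (1.8)·(1.8) + (-1.2)·(-1.2) + (-2.2)·(-2.2)) / 4 = 18.8/4 = 4.7
  Sample standard deviations s_i = √(s[i,i]):
  s(X) = √(2.3) = 1.5166
  s(Y) = √(4.7) = 2.1679

Step 3 — r_{ij} = s_{ij} / (s_i · s_j):
  r[X,X] = 1 (diagonal).
  r[X,Y] = 0.65 / (1.5166 · 2.1679) = 0.65 / 3.2879 = 0.1977
  r[Y,Y] = 1 (diagonal).

R is symmetric with unit diagonal. Assembling:

R = [[1, 0.1977],
 [0.1977, 1]]


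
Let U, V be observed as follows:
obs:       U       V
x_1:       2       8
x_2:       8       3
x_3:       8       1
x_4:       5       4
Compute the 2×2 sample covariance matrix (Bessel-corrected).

Step 1 — column means:
  mean(U) = (2 + 8 + 8 + 5) / 4 = 23/4 = 5.75
  mean(V) = (8 + 3 + 1 + 4) / 4 = 16/4 = 4

Step 2 — sample covariance S[i,j] = (1/(n-1)) · Σ_k (x_{k,i} - mean_i) · (x_{k,j} - mean_j), with n-1 = 3.
  S[U,U] = ((-3.75)·(-3.75) + (2.25)·(2.25) + (2.25)·(2.25) + (-0.75)·(-0.75)) / 3 = 24.75/3 = 8.25
  S[U,V] = ((-3.75)·(4) + (2.25)·(-1) + (2.25)·(-3) + (-0.75)·(0)) / 3 = -24/3 = -8
  S[V,V] = ((4)·(4) + (-1)·(-1) + (-3)·(-3) + (0)·(0)) / 3 = 26/3 = 8.6667

S is symmetric (S[j,i] = S[i,j]). Assembling:

S = [[8.25, -8],
 [-8, 8.6667]]
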